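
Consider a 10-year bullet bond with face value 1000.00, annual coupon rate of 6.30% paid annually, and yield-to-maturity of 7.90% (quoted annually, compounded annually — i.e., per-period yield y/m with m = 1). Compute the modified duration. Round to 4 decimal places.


Answer: Modified duration = 7.0087

Derivation:
Coupon per period c = face * coupon_rate / m = 63.000000
Periods per year m = 1; per-period yield y/m = 0.079000
Number of cashflows N = 10
Cashflows (t years, CF_t, discount factor 1/(1+y/m)^(m*t), PV):
  t = 1.0000: CF_t = 63.000000, DF = 0.926784, PV = 58.387396
  t = 2.0000: CF_t = 63.000000, DF = 0.858929, PV = 54.112508
  t = 3.0000: CF_t = 63.000000, DF = 0.796041, PV = 50.150609
  t = 4.0000: CF_t = 63.000000, DF = 0.737758, PV = 46.478785
  t = 5.0000: CF_t = 63.000000, DF = 0.683743, PV = 43.075797
  t = 6.0000: CF_t = 63.000000, DF = 0.633682, PV = 39.921962
  t = 7.0000: CF_t = 63.000000, DF = 0.587286, PV = 36.999038
  t = 8.0000: CF_t = 63.000000, DF = 0.544288, PV = 34.290119
  t = 9.0000: CF_t = 63.000000, DF = 0.504437, PV = 31.779536
  t = 10.0000: CF_t = 1063.000000, DF = 0.467504, PV = 496.957006
Price P = sum_t PV_t = 892.152757
First compute Macaulay numerator sum_t t * PV_t:
  t * PV_t at t = 1.0000: 58.387396
  t * PV_t at t = 2.0000: 108.225015
  t * PV_t at t = 3.0000: 150.451828
  t * PV_t at t = 4.0000: 185.915142
  t * PV_t at t = 5.0000: 215.378987
  t * PV_t at t = 6.0000: 239.531774
  t * PV_t at t = 7.0000: 258.993269
  t * PV_t at t = 8.0000: 274.320952
  t * PV_t at t = 9.0000: 286.015821
  t * PV_t at t = 10.0000: 4969.570061
Macaulay duration D = 6746.790246 / 892.152757 = 7.562371
Modified duration = D / (1 + y/m) = 7.562371 / (1 + 0.079000) = 7.008685


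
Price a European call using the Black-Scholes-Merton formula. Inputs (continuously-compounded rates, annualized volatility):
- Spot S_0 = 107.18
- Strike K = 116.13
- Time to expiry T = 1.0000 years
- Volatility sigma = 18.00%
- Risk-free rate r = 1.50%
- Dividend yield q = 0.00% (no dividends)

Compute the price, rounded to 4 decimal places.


d1 = (ln(S/K) + (r - q + 0.5*sigma^2) * T) / (sigma * sqrt(T)) = -0.27222550
d2 = d1 - sigma * sqrt(T) = -0.45222550
exp(-rT) = 0.98511194; exp(-qT) = 1.00000000
C = S_0 * exp(-qT) * N(d1) - K * exp(-rT) * N(d2)
N(d1) = 0.39272432; N(d2) = 0.32555327
C = 107.1800 * 1.00000000 * 0.39272432 - 116.1300 * 0.98511194 * 0.32555327 = 4.8486

Answer: Price = 4.8486


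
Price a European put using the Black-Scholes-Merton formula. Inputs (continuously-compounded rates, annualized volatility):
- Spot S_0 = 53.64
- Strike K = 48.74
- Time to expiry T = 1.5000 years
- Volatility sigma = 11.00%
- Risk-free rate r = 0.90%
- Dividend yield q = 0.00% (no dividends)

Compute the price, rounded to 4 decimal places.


d1 = (ln(S/K) + (r - q + 0.5*sigma^2) * T) / (sigma * sqrt(T)) = 0.87862462
d2 = d1 - sigma * sqrt(T) = 0.74390269
exp(-rT) = 0.98659072; exp(-qT) = 1.00000000
P = K * exp(-rT) * N(-d2) - S_0 * exp(-qT) * N(-d1)
N(-d1) = 0.18980242; N(-d2) = 0.22846767
P = 48.7400 * 0.98659072 * 0.22846767 - 53.6400 * 1.00000000 * 0.18980242 = 0.8052

Answer: Price = 0.8052


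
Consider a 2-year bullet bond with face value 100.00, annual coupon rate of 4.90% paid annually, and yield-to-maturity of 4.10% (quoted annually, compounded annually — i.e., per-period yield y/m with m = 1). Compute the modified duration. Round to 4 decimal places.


Coupon per period c = face * coupon_rate / m = 4.900000
Periods per year m = 1; per-period yield y/m = 0.041000
Number of cashflows N = 2
Cashflows (t years, CF_t, discount factor 1/(1+y/m)^(m*t), PV):
  t = 1.0000: CF_t = 4.900000, DF = 0.960615, PV = 4.707012
  t = 2.0000: CF_t = 104.900000, DF = 0.922781, PV = 96.799704
Price P = sum_t PV_t = 101.506716
First compute Macaulay numerator sum_t t * PV_t:
  t * PV_t at t = 1.0000: 4.707012
  t * PV_t at t = 2.0000: 193.599408
Macaulay duration D = 198.306420 / 101.506716 = 1.953629
Modified duration = D / (1 + y/m) = 1.953629 / (1 + 0.041000) = 1.876684

Answer: Modified duration = 1.8767


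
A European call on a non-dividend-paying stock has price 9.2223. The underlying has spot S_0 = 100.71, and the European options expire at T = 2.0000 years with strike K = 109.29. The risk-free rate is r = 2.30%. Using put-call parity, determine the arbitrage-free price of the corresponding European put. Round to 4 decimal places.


Put-call parity: C - P = S_0 * exp(-qT) - K * exp(-rT).
S_0 * exp(-qT) = 100.7100 * 1.00000000 = 100.71000000
K * exp(-rT) = 109.2900 * 0.95504196 = 104.37653605
P = C - S*exp(-qT) + K*exp(-rT)
P = 9.2223 - 100.71000000 + 104.37653605 = 12.8888

Answer: Put price = 12.8888


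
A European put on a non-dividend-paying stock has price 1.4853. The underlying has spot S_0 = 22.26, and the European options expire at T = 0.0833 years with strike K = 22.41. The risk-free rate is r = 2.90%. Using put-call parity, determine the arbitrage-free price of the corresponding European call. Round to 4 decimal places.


Put-call parity: C - P = S_0 * exp(-qT) - K * exp(-rT).
S_0 * exp(-qT) = 22.2600 * 1.00000000 = 22.26000000
K * exp(-rT) = 22.4100 * 0.99758722 = 22.35592950
C = P + S*exp(-qT) - K*exp(-rT)
C = 1.4853 + 22.26000000 - 22.35592950 = 1.3894

Answer: Call price = 1.3894


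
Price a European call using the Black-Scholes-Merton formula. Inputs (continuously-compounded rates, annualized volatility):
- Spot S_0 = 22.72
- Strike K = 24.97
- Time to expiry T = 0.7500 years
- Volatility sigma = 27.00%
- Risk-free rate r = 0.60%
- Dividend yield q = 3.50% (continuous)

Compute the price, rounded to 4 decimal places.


d1 = (ln(S/K) + (r - q + 0.5*sigma^2) * T) / (sigma * sqrt(T)) = -0.37994784
d2 = d1 - sigma * sqrt(T) = -0.61377470
exp(-rT) = 0.99551011; exp(-qT) = 0.97409154
C = S_0 * exp(-qT) * N(d1) - K * exp(-rT) * N(d2)
N(d1) = 0.35199207; N(d2) = 0.26968211
C = 22.7200 * 0.97409154 * 0.35199207 - 24.9700 * 0.99551011 * 0.26968211 = 1.0863

Answer: Price = 1.0863


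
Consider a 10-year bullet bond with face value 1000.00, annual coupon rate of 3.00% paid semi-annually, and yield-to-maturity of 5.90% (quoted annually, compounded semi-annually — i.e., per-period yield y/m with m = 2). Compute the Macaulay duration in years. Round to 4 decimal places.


Answer: Macaulay duration = 8.5028 years

Derivation:
Coupon per period c = face * coupon_rate / m = 15.000000
Periods per year m = 2; per-period yield y/m = 0.029500
Number of cashflows N = 20
Cashflows (t years, CF_t, discount factor 1/(1+y/m)^(m*t), PV):
  t = 0.5000: CF_t = 15.000000, DF = 0.971345, PV = 14.570180
  t = 1.0000: CF_t = 15.000000, DF = 0.943512, PV = 14.152676
  t = 1.5000: CF_t = 15.000000, DF = 0.916476, PV = 13.747135
  t = 2.0000: CF_t = 15.000000, DF = 0.890214, PV = 13.353215
  t = 2.5000: CF_t = 15.000000, DF = 0.864706, PV = 12.970583
  t = 3.0000: CF_t = 15.000000, DF = 0.839928, PV = 12.598915
  t = 3.5000: CF_t = 15.000000, DF = 0.815860, PV = 12.237897
  t = 4.0000: CF_t = 15.000000, DF = 0.792482, PV = 11.887224
  t = 4.5000: CF_t = 15.000000, DF = 0.769773, PV = 11.546599
  t = 5.0000: CF_t = 15.000000, DF = 0.747716, PV = 11.215735
  t = 5.5000: CF_t = 15.000000, DF = 0.726290, PV = 10.894352
  t = 6.0000: CF_t = 15.000000, DF = 0.705479, PV = 10.582178
  t = 6.5000: CF_t = 15.000000, DF = 0.685263, PV = 10.278949
  t = 7.0000: CF_t = 15.000000, DF = 0.665627, PV = 9.984409
  t = 7.5000: CF_t = 15.000000, DF = 0.646554, PV = 9.698308
  t = 8.0000: CF_t = 15.000000, DF = 0.628027, PV = 9.420407
  t = 8.5000: CF_t = 15.000000, DF = 0.610031, PV = 9.150468
  t = 9.0000: CF_t = 15.000000, DF = 0.592551, PV = 8.888264
  t = 9.5000: CF_t = 15.000000, DF = 0.575572, PV = 8.633574
  t = 10.0000: CF_t = 1015.000000, DF = 0.559079, PV = 567.464925
Price P = sum_t PV_t = 783.275993
Macaulay numerator sum_t t * PV_t:
  t * PV_t at t = 0.5000: 7.285090
  t * PV_t at t = 1.0000: 14.152676
  t * PV_t at t = 1.5000: 20.620703
  t * PV_t at t = 2.0000: 26.706431
  t * PV_t at t = 2.5000: 32.426458
  t * PV_t at t = 3.0000: 37.796746
  t * PV_t at t = 3.5000: 42.832640
  t * PV_t at t = 4.0000: 47.548897
  t * PV_t at t = 4.5000: 51.959698
  t * PV_t at t = 5.0000: 56.078676
  t * PV_t at t = 5.5000: 59.918935
  t * PV_t at t = 6.0000: 63.493066
  t * PV_t at t = 6.5000: 66.813166
  t * PV_t at t = 7.0000: 69.890860
  t * PV_t at t = 7.5000: 72.737314
  t * PV_t at t = 8.0000: 75.363252
  t * PV_t at t = 8.5000: 77.778976
  t * PV_t at t = 9.0000: 79.994375
  t * PV_t at t = 9.5000: 82.018948
  t * PV_t at t = 10.0000: 5674.649253
Macaulay duration D = (sum_t t * PV_t) / P = 6660.066159 / 783.275993 = 8.502835


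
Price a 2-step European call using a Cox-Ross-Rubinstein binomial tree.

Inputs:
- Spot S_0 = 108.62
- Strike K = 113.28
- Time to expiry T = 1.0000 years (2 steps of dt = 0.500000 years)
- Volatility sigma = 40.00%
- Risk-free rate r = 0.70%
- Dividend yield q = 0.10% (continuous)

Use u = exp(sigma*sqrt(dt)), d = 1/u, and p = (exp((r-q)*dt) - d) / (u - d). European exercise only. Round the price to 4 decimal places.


dt = T/N = 0.500000
u = exp(sigma*sqrt(dt)) = 1.326896; d = 1/u = 0.753638
p = (exp((r-q)*dt) - d) / (u - d) = 0.434998
Discount per step: exp(-r*dt) = 0.996506
Stock lattice S(k, i) with i counting down-moves:
  k=0: S(0,0) = 108.6200
  k=1: S(1,0) = 144.1275; S(1,1) = 81.8602
  k=2: S(2,0) = 191.2423; S(2,1) = 108.6200; S(2,2) = 61.6930
Terminal payoffs V(N, i) = max(S_T - K, 0):
  V(2,0) = 77.962255; V(2,1) = 0.000000; V(2,2) = 0.000000
Backward induction: V(k, i) = exp(-r*dt) * [p * V(k+1, i) + (1-p) * V(k+1, i+1)].
  V(1,0) = exp(-r*dt) * [p*77.962255 + (1-p)*0.000000] = 33.794943
  V(1,1) = exp(-r*dt) * [p*0.000000 + (1-p)*0.000000] = 0.000000
  V(0,0) = exp(-r*dt) * [p*33.794943 + (1-p)*0.000000] = 14.649373

Answer: Price = V(0,0) = 14.6494


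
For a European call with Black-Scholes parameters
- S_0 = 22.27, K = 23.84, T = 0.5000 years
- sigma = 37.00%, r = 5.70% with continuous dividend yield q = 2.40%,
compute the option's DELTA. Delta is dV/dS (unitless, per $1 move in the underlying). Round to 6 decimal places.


Answer: Delta = 0.467840

Derivation:
d1 = -0.0665038168; d2 = -0.3281333258
phi(d1) = 0.3980610426; exp(-qT) = 0.9880717129; exp(-rT) = 0.9719022941
N(d1) = 0.4734883596
Delta = exp(-qT) * N(d1) = 0.9880717129 * 0.4734883596 = 0.467840


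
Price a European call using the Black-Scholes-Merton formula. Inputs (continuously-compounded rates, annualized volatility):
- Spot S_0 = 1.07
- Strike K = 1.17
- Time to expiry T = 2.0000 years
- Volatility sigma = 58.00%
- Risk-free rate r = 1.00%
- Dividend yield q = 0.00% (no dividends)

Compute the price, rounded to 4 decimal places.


Answer: Price = 0.3156

Derivation:
d1 = (ln(S/K) + (r - q + 0.5*sigma^2) * T) / (sigma * sqrt(T)) = 0.32557988
d2 = d1 - sigma * sqrt(T) = -0.49466399
exp(-rT) = 0.98019867; exp(-qT) = 1.00000000
C = S_0 * exp(-qT) * N(d1) - K * exp(-rT) * N(d2)
N(d1) = 0.62762888; N(d2) = 0.31041866
C = 1.0700 * 1.00000000 * 0.62762888 - 1.1700 * 0.98019867 * 0.31041866 = 0.3156


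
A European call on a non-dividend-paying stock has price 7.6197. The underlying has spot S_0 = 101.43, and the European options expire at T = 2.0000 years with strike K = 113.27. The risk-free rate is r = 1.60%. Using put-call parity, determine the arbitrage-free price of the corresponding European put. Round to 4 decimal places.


Answer: Put price = 15.8924

Derivation:
Put-call parity: C - P = S_0 * exp(-qT) - K * exp(-rT).
S_0 * exp(-qT) = 101.4300 * 1.00000000 = 101.43000000
K * exp(-rT) = 113.2700 * 0.96850658 = 109.70274055
P = C - S*exp(-qT) + K*exp(-rT)
P = 7.6197 - 101.43000000 + 109.70274055 = 15.8924


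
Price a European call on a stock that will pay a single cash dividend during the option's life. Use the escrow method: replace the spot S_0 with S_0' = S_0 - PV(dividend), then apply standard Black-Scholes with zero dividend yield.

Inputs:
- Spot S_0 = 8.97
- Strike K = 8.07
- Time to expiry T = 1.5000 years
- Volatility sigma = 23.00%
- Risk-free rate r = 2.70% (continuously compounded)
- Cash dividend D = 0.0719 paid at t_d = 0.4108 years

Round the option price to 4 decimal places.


PV(D) = D * exp(-r * t_d) = 0.0719 * 0.98896969 = 0.07110692
S_0' = S_0 - PV(D) = 8.9700 - 0.07110692 = 8.89889308
d1 = (ln(S_0'/K) + (r + sigma^2/2)*T) / (sigma*sqrt(T)) = 0.63171422
d2 = d1 - sigma*sqrt(T) = 0.35002290
exp(-rT) = 0.96030916
N(d1) = 0.73621318; N(d2) = 0.63683925
C = S_0' * N(d1) - K * exp(-rT) * N(d2) = 8.89889308 * 0.73621318 - 8.0700 * 0.96030916 * 0.63683925 = 1.6162

Answer: Price = 1.6162


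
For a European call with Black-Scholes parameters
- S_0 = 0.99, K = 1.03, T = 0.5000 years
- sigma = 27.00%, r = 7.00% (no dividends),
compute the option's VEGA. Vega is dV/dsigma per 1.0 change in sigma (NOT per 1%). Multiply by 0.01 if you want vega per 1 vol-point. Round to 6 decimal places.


d1 = 0.0713175428; d2 = -0.1196012881
phi(d1) = 0.3979290209; exp(-qT) = 1.0000000000; exp(-rT) = 0.9656054163
Vega = S * exp(-qT) * phi(d1) * sqrt(T) = 0.9900 * 1.0000000000 * 0.3979290209 * 0.7071067812 = 0.278565

Answer: Vega = 0.278565


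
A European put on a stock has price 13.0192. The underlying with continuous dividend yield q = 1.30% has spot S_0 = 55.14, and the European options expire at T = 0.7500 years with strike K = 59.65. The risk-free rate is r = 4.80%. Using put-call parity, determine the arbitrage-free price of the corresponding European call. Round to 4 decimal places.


Put-call parity: C - P = S_0 * exp(-qT) - K * exp(-rT).
S_0 * exp(-qT) = 55.1400 * 0.99029738 = 54.60499738
K * exp(-rT) = 59.6500 * 0.96464029 = 57.54079351
C = P + S*exp(-qT) - K*exp(-rT)
C = 13.0192 + 54.60499738 - 57.54079351 = 10.0834

Answer: Call price = 10.0834


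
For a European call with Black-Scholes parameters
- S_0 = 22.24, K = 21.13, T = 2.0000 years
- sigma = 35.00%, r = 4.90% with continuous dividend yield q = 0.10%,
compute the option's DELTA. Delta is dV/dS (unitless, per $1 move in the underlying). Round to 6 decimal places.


d1 = 0.5448735304; d2 = 0.0498987835
phi(d1) = 0.3439076506; exp(-qT) = 0.9980019987; exp(-rT) = 0.9066489038
N(d1) = 0.7070797488
Delta = exp(-qT) * N(d1) = 0.9980019987 * 0.7070797488 = 0.705667

Answer: Delta = 0.705667


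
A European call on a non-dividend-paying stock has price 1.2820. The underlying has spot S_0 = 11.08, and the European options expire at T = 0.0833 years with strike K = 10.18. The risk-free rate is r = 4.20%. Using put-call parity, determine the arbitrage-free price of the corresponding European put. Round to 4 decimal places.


Put-call parity: C - P = S_0 * exp(-qT) - K * exp(-rT).
S_0 * exp(-qT) = 11.0800 * 1.00000000 = 11.08000000
K * exp(-rT) = 10.1800 * 0.99650751 = 10.14444648
P = C - S*exp(-qT) + K*exp(-rT)
P = 1.2820 - 11.08000000 + 10.14444648 = 0.3464

Answer: Put price = 0.3464


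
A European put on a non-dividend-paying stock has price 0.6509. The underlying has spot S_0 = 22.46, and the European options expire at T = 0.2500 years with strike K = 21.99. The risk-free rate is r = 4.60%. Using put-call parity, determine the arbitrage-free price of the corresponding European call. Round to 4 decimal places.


Answer: Call price = 1.3723

Derivation:
Put-call parity: C - P = S_0 * exp(-qT) - K * exp(-rT).
S_0 * exp(-qT) = 22.4600 * 1.00000000 = 22.46000000
K * exp(-rT) = 21.9900 * 0.98856587 = 21.73856353
C = P + S*exp(-qT) - K*exp(-rT)
C = 0.6509 + 22.46000000 - 21.73856353 = 1.3723


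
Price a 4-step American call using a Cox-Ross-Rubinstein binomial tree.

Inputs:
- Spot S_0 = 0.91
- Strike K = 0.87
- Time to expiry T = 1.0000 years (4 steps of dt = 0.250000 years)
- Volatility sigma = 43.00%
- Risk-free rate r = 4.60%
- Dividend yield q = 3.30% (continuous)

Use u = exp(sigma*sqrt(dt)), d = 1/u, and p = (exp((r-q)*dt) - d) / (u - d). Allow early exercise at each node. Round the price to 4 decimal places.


Answer: Price = V(0,0) = 0.1699

Derivation:
dt = T/N = 0.250000
u = exp(sigma*sqrt(dt)) = 1.239862; d = 1/u = 0.806541
p = (exp((r-q)*dt) - d) / (u - d) = 0.453969
Discount per step: exp(-r*dt) = 0.988566
Stock lattice S(k, i) with i counting down-moves:
  k=0: S(0,0) = 0.9100
  k=1: S(1,0) = 1.1283; S(1,1) = 0.7340
  k=2: S(2,0) = 1.3989; S(2,1) = 0.9100; S(2,2) = 0.5920
  k=3: S(3,0) = 1.7344; S(3,1) = 1.1283; S(3,2) = 0.7340; S(3,3) = 0.4774
  k=4: S(4,0) = 2.1505; S(4,1) = 1.3989; S(4,2) = 0.9100; S(4,3) = 0.5920; S(4,4) = 0.3851
Terminal payoffs V(N, i) = max(S_T - K, 0):
  V(4,0) = 1.280476; V(4,1) = 0.528904; V(4,2) = 0.040000; V(4,3) = 0.000000; V(4,4) = 0.000000
Backward induction: V(k, i) = exp(-r*dt) * [p * V(k+1, i) + (1-p) * V(k+1, i+1)]; then take max(V_cont, immediate exercise) for American.
  V(3,0) = exp(-r*dt) * [p*1.280476 + (1-p)*0.528904] = 0.860146; exercise = 0.864448; V(3,0) = max -> 0.864448
  V(3,1) = exp(-r*dt) * [p*0.528904 + (1-p)*0.040000] = 0.258952; exercise = 0.258274; V(3,1) = max -> 0.258952
  V(3,2) = exp(-r*dt) * [p*0.040000 + (1-p)*0.000000] = 0.017951; exercise = 0.000000; V(3,2) = max -> 0.017951
  V(3,3) = exp(-r*dt) * [p*0.000000 + (1-p)*0.000000] = 0.000000; exercise = 0.000000; V(3,3) = max -> 0.000000
  V(2,0) = exp(-r*dt) * [p*0.864448 + (1-p)*0.258952] = 0.527724; exercise = 0.528904; V(2,0) = max -> 0.528904
  V(2,1) = exp(-r*dt) * [p*0.258952 + (1-p)*0.017951] = 0.125902; exercise = 0.040000; V(2,1) = max -> 0.125902
  V(2,2) = exp(-r*dt) * [p*0.017951 + (1-p)*0.000000] = 0.008056; exercise = 0.000000; V(2,2) = max -> 0.008056
  V(1,0) = exp(-r*dt) * [p*0.528904 + (1-p)*0.125902] = 0.305321; exercise = 0.258274; V(1,0) = max -> 0.305321
  V(1,1) = exp(-r*dt) * [p*0.125902 + (1-p)*0.008056] = 0.060850; exercise = 0.000000; V(1,1) = max -> 0.060850
  V(0,0) = exp(-r*dt) * [p*0.305321 + (1-p)*0.060850] = 0.169868; exercise = 0.040000; V(0,0) = max -> 0.169868


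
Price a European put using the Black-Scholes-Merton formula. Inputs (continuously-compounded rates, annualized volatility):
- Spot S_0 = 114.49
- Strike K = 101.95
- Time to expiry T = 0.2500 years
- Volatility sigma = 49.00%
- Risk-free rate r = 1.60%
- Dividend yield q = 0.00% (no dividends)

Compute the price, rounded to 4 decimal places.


d1 = (ln(S/K) + (r - q + 0.5*sigma^2) * T) / (sigma * sqrt(T)) = 0.61231627
d2 = d1 - sigma * sqrt(T) = 0.36731627
exp(-rT) = 0.99600799; exp(-qT) = 1.00000000
P = K * exp(-rT) * N(-d2) - S_0 * exp(-qT) * N(-d1)
N(-d1) = 0.27016426; N(-d2) = 0.35669156
P = 101.9500 * 0.99600799 * 0.35669156 - 114.4900 * 1.00000000 * 0.27016426 = 5.2884

Answer: Price = 5.2884


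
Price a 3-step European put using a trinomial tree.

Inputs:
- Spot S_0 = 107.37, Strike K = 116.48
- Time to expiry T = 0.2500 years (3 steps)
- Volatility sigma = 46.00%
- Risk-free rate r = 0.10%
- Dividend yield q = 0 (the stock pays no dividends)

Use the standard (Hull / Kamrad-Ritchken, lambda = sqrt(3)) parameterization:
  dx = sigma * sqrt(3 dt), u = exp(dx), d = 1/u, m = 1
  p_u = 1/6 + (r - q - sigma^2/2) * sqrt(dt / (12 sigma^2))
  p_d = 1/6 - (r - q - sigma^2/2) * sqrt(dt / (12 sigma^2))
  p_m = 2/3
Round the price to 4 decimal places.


dt = T/N = 0.083333; dx = sigma*sqrt(3*dt) = 0.230000
u = exp(dx) = 1.258600; d = 1/u = 0.794534
p_u = 0.147681, p_m = 0.666667, p_d = 0.185652
Discount per step: exp(-r*dt) = 0.999917
Stock lattice S(k, j) with j the centered position index:
  k=0: S(0,+0) = 107.3700
  k=1: S(1,-1) = 85.3091; S(1,+0) = 107.3700; S(1,+1) = 135.1359
  k=2: S(2,-2) = 67.7809; S(2,-1) = 85.3091; S(2,+0) = 107.3700; S(2,+1) = 135.1359; S(2,+2) = 170.0820
  k=3: S(3,-3) = 53.8542; S(3,-2) = 67.7809; S(3,-1) = 85.3091; S(3,+0) = 107.3700; S(3,+1) = 135.1359; S(3,+2) = 170.0820; S(3,+3) = 214.0652
Terminal payoffs V(N, j) = max(K - S_T, 0):
  V(3,-3) = 62.625777; V(3,-2) = 48.699075; V(3,-1) = 31.170927; V(3,+0) = 9.110000; V(3,+1) = 0.000000; V(3,+2) = 0.000000; V(3,+3) = 0.000000
Backward induction: V(k, j) = exp(-r*dt) * [p_u * V(k+1, j+1) + p_m * V(k+1, j) + p_d * V(k+1, j-1)]
  V(2,-2) = exp(-r*dt) * [p_u*31.170927 + p_m*48.699075 + p_d*62.625777] = 48.691963
  V(2,-1) = exp(-r*dt) * [p_u*9.110000 + p_m*31.170927 + p_d*48.699075] = 31.164485
  V(2,+0) = exp(-r*dt) * [p_u*0.000000 + p_m*9.110000 + p_d*31.170927] = 11.859295
  V(2,+1) = exp(-r*dt) * [p_u*0.000000 + p_m*0.000000 + p_d*9.110000] = 1.691150
  V(2,+2) = exp(-r*dt) * [p_u*0.000000 + p_m*0.000000 + p_d*0.000000] = 0.000000
  V(1,-1) = exp(-r*dt) * [p_u*11.859295 + p_m*31.164485 + p_d*48.691963] = 31.564856
  V(1,+0) = exp(-r*dt) * [p_u*1.691150 + p_m*11.859295 + p_d*31.164485] = 13.940541
  V(1,+1) = exp(-r*dt) * [p_u*0.000000 + p_m*1.691150 + p_d*11.859295] = 3.328860
  V(0,+0) = exp(-r*dt) * [p_u*3.328860 + p_m*13.940541 + p_d*31.564856] = 15.644084

Answer: Price = V(0,0) = 15.6441


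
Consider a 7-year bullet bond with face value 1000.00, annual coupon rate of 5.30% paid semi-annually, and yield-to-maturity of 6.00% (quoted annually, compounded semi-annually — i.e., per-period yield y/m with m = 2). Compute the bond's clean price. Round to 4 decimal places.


Coupon per period c = face * coupon_rate / m = 26.500000
Periods per year m = 2; per-period yield y/m = 0.030000
Number of cashflows N = 14
Cashflows (t years, CF_t, discount factor 1/(1+y/m)^(m*t), PV):
  t = 0.5000: CF_t = 26.500000, DF = 0.970874, PV = 25.728155
  t = 1.0000: CF_t = 26.500000, DF = 0.942596, PV = 24.978792
  t = 1.5000: CF_t = 26.500000, DF = 0.915142, PV = 24.251254
  t = 2.0000: CF_t = 26.500000, DF = 0.888487, PV = 23.544907
  t = 2.5000: CF_t = 26.500000, DF = 0.862609, PV = 22.859133
  t = 3.0000: CF_t = 26.500000, DF = 0.837484, PV = 22.193333
  t = 3.5000: CF_t = 26.500000, DF = 0.813092, PV = 21.546925
  t = 4.0000: CF_t = 26.500000, DF = 0.789409, PV = 20.919345
  t = 4.5000: CF_t = 26.500000, DF = 0.766417, PV = 20.310043
  t = 5.0000: CF_t = 26.500000, DF = 0.744094, PV = 19.718489
  t = 5.5000: CF_t = 26.500000, DF = 0.722421, PV = 19.144164
  t = 6.0000: CF_t = 26.500000, DF = 0.701380, PV = 18.586567
  t = 6.5000: CF_t = 26.500000, DF = 0.680951, PV = 18.045211
  t = 7.0000: CF_t = 1026.500000, DF = 0.661118, PV = 678.637428
Price P = sum_t PV_t = 960.463744

Answer: Price = 960.4637


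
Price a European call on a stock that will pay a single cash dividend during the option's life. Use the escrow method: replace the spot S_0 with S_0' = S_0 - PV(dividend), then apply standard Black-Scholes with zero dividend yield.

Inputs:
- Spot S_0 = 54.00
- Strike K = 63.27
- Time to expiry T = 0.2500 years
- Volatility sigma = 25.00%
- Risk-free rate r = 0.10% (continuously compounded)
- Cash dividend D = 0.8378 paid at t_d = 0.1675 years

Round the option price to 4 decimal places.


Answer: Price = 0.2710

Derivation:
PV(D) = D * exp(-r * t_d) = 0.8378 * 0.99983251 = 0.83765968
S_0' = S_0 - PV(D) = 54.0000 - 0.83765968 = 53.16234032
d1 = (ln(S_0'/K) + (r + sigma^2/2)*T) / (sigma*sqrt(T)) = -1.32798821
d2 = d1 - sigma*sqrt(T) = -1.45298821
exp(-rT) = 0.99975003
N(d1) = 0.09209100; N(d2) = 0.07311351
C = S_0' * N(d1) - K * exp(-rT) * N(d2) = 53.16234032 * 0.09209100 - 63.2700 * 0.99975003 * 0.07311351 = 0.2710


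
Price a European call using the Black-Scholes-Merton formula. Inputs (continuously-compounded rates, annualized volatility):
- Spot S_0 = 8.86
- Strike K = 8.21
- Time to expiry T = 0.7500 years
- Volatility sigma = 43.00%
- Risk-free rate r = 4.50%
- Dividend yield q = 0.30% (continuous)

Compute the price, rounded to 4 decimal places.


Answer: Price = 1.7412

Derivation:
d1 = (ln(S/K) + (r - q + 0.5*sigma^2) * T) / (sigma * sqrt(T)) = 0.47539113
d2 = d1 - sigma * sqrt(T) = 0.10300020
exp(-rT) = 0.96681318; exp(-qT) = 0.99775253
C = S_0 * exp(-qT) * N(d1) - K * exp(-rT) * N(d2)
N(d1) = 0.68274589; N(d2) = 0.54101860
C = 8.8600 * 0.99775253 * 0.68274589 - 8.2100 * 0.96681318 * 0.54101860 = 1.7412


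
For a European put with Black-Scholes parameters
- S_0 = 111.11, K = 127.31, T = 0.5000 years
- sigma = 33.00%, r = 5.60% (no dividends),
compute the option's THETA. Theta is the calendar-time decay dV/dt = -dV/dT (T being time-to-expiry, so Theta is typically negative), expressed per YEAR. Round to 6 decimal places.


d1 = -0.3466081256; d2 = -0.5799533633
phi(d1) = 0.3756839192; exp(-qT) = 1.0000000000; exp(-rT) = 0.9723883668
Theta = -S*exp(-qT)*phi(d1)*sigma/(2*sqrt(T)) + r*K*exp(-rT)*N(-d2) - q*S*exp(-qT)*N(-d1)
N(-d1) = 0.6355571297; N(-d2) = 0.7190269659; sqrt(T) = 0.7071067812
Term 1 = -111.1100 * 1.0000000000 * 0.3756839192 * 0.3300 / (2 * 0.7071067812) = -9.7403529798
Term 2 = 0.0560 * 127.3100 * 0.9723883668 * 0.7190269659 = 4.9846592778
Term 3 = 0 (no dividend yield, q = 0)
Theta = -9.7403529798 + (4.9846592778) + (0.0000000000) = -4.755694

Answer: Theta = -4.755694


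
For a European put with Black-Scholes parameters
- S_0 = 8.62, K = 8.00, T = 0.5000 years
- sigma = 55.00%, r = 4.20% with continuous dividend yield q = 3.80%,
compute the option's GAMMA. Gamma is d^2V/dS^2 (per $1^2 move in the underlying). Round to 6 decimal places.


Answer: Gamma = 0.108147

Derivation:
d1 = 0.3915277066; d2 = 0.0026189769
phi(d1) = 0.3695070327; exp(-qT) = 0.9811793622; exp(-rT) = 0.9792189646
Gamma = exp(-qT) * phi(d1) / (S * sigma * sqrt(T)) = 0.9811793622 * 0.3695070327 / (8.6200 * 0.5500 * 0.7071067812) = 0.108147


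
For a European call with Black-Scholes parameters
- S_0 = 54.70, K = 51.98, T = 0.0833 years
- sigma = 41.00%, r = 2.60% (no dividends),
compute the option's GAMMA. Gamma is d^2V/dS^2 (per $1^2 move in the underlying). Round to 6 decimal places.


d1 = 0.5084953341; d2 = 0.3901622026
phi(d1) = 0.3505603918; exp(-qT) = 1.0000000000; exp(-rT) = 0.9978365437
Gamma = exp(-qT) * phi(d1) / (S * sigma * sqrt(T)) = 1.0000000000 * 0.3505603918 / (54.7000 * 0.4100 * 0.2886173938) = 0.054159

Answer: Gamma = 0.054159


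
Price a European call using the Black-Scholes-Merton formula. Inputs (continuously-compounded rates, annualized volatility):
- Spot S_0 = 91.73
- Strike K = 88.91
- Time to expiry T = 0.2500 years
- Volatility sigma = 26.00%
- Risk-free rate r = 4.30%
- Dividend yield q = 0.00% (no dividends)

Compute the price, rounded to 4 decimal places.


d1 = (ln(S/K) + (r - q + 0.5*sigma^2) * T) / (sigma * sqrt(T)) = 0.38788352
d2 = d1 - sigma * sqrt(T) = 0.25788352
exp(-rT) = 0.98930757; exp(-qT) = 1.00000000
C = S_0 * exp(-qT) * N(d1) - K * exp(-rT) * N(d2)
N(d1) = 0.65094888; N(d2) = 0.60175160
C = 91.7300 * 1.00000000 * 0.65094888 - 88.9100 * 0.98930757 * 0.60175160 = 6.7819

Answer: Price = 6.7819


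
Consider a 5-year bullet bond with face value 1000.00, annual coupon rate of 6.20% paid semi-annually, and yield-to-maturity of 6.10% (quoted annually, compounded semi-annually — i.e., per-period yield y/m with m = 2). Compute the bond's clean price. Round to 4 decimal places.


Answer: Price = 1004.2542

Derivation:
Coupon per period c = face * coupon_rate / m = 31.000000
Periods per year m = 2; per-period yield y/m = 0.030500
Number of cashflows N = 10
Cashflows (t years, CF_t, discount factor 1/(1+y/m)^(m*t), PV):
  t = 0.5000: CF_t = 31.000000, DF = 0.970403, PV = 30.082484
  t = 1.0000: CF_t = 31.000000, DF = 0.941681, PV = 29.192124
  t = 1.5000: CF_t = 31.000000, DF = 0.913810, PV = 28.328117
  t = 2.0000: CF_t = 31.000000, DF = 0.886764, PV = 27.489682
  t = 2.5000: CF_t = 31.000000, DF = 0.860518, PV = 26.676062
  t = 3.0000: CF_t = 31.000000, DF = 0.835049, PV = 25.886523
  t = 3.5000: CF_t = 31.000000, DF = 0.810334, PV = 25.120352
  t = 4.0000: CF_t = 31.000000, DF = 0.786350, PV = 24.376858
  t = 4.5000: CF_t = 31.000000, DF = 0.763076, PV = 23.655369
  t = 5.0000: CF_t = 1031.000000, DF = 0.740491, PV = 763.446668
Price P = sum_t PV_t = 1004.254239


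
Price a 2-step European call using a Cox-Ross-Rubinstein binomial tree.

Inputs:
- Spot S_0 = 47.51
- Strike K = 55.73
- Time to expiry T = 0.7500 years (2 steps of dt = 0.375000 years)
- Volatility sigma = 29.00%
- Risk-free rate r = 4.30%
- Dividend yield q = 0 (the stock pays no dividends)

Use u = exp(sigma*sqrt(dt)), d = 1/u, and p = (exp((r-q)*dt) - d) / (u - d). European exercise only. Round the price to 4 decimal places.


dt = T/N = 0.375000
u = exp(sigma*sqrt(dt)) = 1.194333; d = 1/u = 0.837287
p = (exp((r-q)*dt) - d) / (u - d) = 0.501248
Discount per step: exp(-r*dt) = 0.984004
Stock lattice S(k, i) with i counting down-moves:
  k=0: S(0,0) = 47.5100
  k=1: S(1,0) = 56.7428; S(1,1) = 39.7795
  k=2: S(2,0) = 67.7698; S(2,1) = 47.5100; S(2,2) = 33.3069
Terminal payoffs V(N, i) = max(S_T - K, 0):
  V(2,0) = 12.039770; V(2,1) = 0.000000; V(2,2) = 0.000000
Backward induction: V(k, i) = exp(-r*dt) * [p * V(k+1, i) + (1-p) * V(k+1, i+1)].
  V(1,0) = exp(-r*dt) * [p*12.039770 + (1-p)*0.000000] = 5.938374
  V(1,1) = exp(-r*dt) * [p*0.000000 + (1-p)*0.000000] = 0.000000
  V(0,0) = exp(-r*dt) * [p*5.938374 + (1-p)*0.000000] = 2.928983

Answer: Price = V(0,0) = 2.9290


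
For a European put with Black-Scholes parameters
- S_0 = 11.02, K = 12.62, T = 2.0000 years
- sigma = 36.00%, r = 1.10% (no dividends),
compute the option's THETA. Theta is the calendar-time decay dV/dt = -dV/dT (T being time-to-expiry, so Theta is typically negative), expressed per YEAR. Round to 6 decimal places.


Answer: Theta = -0.466461

Derivation:
d1 = 0.0314838246; d2 = -0.4776330579
phi(d1) = 0.3987446074; exp(-qT) = 1.0000000000; exp(-rT) = 0.9782402351
Theta = -S*exp(-qT)*phi(d1)*sigma/(2*sqrt(T)) + r*K*exp(-rT)*N(-d2) - q*S*exp(-qT)*N(-d1)
N(-d1) = 0.4874418459; N(-d2) = 0.6835443011; sqrt(T) = 1.4142135624
Term 1 = -11.0200 * 1.0000000000 * 0.3987446074 * 0.3600 / (2 * 1.4142135624) = -0.5592859694
Term 2 = 0.0110 * 12.6200 * 0.9782402351 * 0.6835443011 = 0.0928248441
Term 3 = 0 (no dividend yield, q = 0)
Theta = -0.5592859694 + (0.0928248441) + (0.0000000000) = -0.466461


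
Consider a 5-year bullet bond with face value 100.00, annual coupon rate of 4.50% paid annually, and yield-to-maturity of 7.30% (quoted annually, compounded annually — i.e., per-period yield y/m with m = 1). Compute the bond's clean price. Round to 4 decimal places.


Coupon per period c = face * coupon_rate / m = 4.500000
Periods per year m = 1; per-period yield y/m = 0.073000
Number of cashflows N = 5
Cashflows (t years, CF_t, discount factor 1/(1+y/m)^(m*t), PV):
  t = 1.0000: CF_t = 4.500000, DF = 0.931966, PV = 4.193849
  t = 2.0000: CF_t = 4.500000, DF = 0.868561, PV = 3.908527
  t = 3.0000: CF_t = 4.500000, DF = 0.809470, PV = 3.642616
  t = 4.0000: CF_t = 4.500000, DF = 0.754399, PV = 3.394796
  t = 5.0000: CF_t = 104.500000, DF = 0.703075, PV = 73.471293
Price P = sum_t PV_t = 88.611079

Answer: Price = 88.6111


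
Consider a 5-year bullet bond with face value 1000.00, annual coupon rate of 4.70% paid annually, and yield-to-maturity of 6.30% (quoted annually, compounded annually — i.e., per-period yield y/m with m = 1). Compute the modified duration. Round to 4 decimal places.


Answer: Modified duration = 4.2836

Derivation:
Coupon per period c = face * coupon_rate / m = 47.000000
Periods per year m = 1; per-period yield y/m = 0.063000
Number of cashflows N = 5
Cashflows (t years, CF_t, discount factor 1/(1+y/m)^(m*t), PV):
  t = 1.0000: CF_t = 47.000000, DF = 0.940734, PV = 44.214487
  t = 2.0000: CF_t = 47.000000, DF = 0.884980, PV = 41.594061
  t = 3.0000: CF_t = 47.000000, DF = 0.832531, PV = 39.128938
  t = 4.0000: CF_t = 47.000000, DF = 0.783190, PV = 36.809914
  t = 5.0000: CF_t = 1047.000000, DF = 0.736773, PV = 771.401287
Price P = sum_t PV_t = 933.148688
First compute Macaulay numerator sum_t t * PV_t:
  t * PV_t at t = 1.0000: 44.214487
  t * PV_t at t = 2.0000: 83.188123
  t * PV_t at t = 3.0000: 117.386815
  t * PV_t at t = 4.0000: 147.239655
  t * PV_t at t = 5.0000: 3857.006435
Macaulay duration D = 4249.035515 / 933.148688 = 4.553439
Modified duration = D / (1 + y/m) = 4.553439 / (1 + 0.063000) = 4.283574


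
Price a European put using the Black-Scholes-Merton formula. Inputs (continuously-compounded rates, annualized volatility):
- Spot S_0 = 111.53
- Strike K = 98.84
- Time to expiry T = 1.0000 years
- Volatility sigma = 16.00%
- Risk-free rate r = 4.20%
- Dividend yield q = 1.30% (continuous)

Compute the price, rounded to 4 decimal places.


Answer: Price = 1.5323

Derivation:
d1 = (ln(S/K) + (r - q + 0.5*sigma^2) * T) / (sigma * sqrt(T)) = 1.01619520
d2 = d1 - sigma * sqrt(T) = 0.85619520
exp(-rT) = 0.95886978; exp(-qT) = 0.98708414
P = K * exp(-rT) * N(-d2) - S_0 * exp(-qT) * N(-d1)
N(-d1) = 0.15476822; N(-d2) = 0.19594491
P = 98.8400 * 0.95886978 * 0.19594491 - 111.5300 * 0.98708414 * 0.15476822 = 1.5323


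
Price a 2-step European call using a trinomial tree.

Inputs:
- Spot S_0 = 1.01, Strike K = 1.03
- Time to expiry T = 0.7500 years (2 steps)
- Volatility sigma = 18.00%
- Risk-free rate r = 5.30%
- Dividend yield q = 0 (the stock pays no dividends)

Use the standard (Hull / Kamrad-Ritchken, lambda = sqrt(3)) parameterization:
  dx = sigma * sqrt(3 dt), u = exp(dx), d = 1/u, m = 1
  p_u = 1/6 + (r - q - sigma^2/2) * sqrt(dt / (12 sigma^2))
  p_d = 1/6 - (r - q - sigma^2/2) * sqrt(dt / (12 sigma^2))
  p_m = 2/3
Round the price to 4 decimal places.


dt = T/N = 0.375000; dx = sigma*sqrt(3*dt) = 0.190919
u = exp(dx) = 1.210361; d = 1/u = 0.826200
p_u = 0.202808, p_m = 0.666667, p_d = 0.130526
Discount per step: exp(-r*dt) = 0.980321
Stock lattice S(k, j) with j the centered position index:
  k=0: S(0,+0) = 1.0100
  k=1: S(1,-1) = 0.8345; S(1,+0) = 1.0100; S(1,+1) = 1.2225
  k=2: S(2,-2) = 0.6894; S(2,-1) = 0.8345; S(2,+0) = 1.0100; S(2,+1) = 1.2225; S(2,+2) = 1.4796
Terminal payoffs V(N, j) = max(S_T - K, 0):
  V(2,-2) = 0.000000; V(2,-1) = 0.000000; V(2,+0) = 0.000000; V(2,+1) = 0.192465; V(2,+2) = 0.449624
Backward induction: V(k, j) = exp(-r*dt) * [p_u * V(k+1, j+1) + p_m * V(k+1, j) + p_d * V(k+1, j-1)]
  V(1,-1) = exp(-r*dt) * [p_u*0.000000 + p_m*0.000000 + p_d*0.000000] = 0.000000
  V(1,+0) = exp(-r*dt) * [p_u*0.192465 + p_m*0.000000 + p_d*0.000000] = 0.038265
  V(1,+1) = exp(-r*dt) * [p_u*0.449624 + p_m*0.192465 + p_d*0.000000] = 0.215178
  V(0,+0) = exp(-r*dt) * [p_u*0.215178 + p_m*0.038265 + p_d*0.000000] = 0.067789

Answer: Price = V(0,0) = 0.0678


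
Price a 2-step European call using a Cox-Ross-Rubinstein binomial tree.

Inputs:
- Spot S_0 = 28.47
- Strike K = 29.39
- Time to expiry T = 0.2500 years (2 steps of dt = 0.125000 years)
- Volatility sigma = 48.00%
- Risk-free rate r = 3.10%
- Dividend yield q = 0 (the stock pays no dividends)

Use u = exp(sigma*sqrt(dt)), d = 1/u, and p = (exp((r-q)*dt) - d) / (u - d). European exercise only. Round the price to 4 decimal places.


Answer: Price = V(0,0) = 2.3110

Derivation:
dt = T/N = 0.125000
u = exp(sigma*sqrt(dt)) = 1.184956; d = 1/u = 0.843913
p = (exp((r-q)*dt) - d) / (u - d) = 0.469059
Discount per step: exp(-r*dt) = 0.996132
Stock lattice S(k, i) with i counting down-moves:
  k=0: S(0,0) = 28.4700
  k=1: S(1,0) = 33.7357; S(1,1) = 24.0262
  k=2: S(2,0) = 39.9753; S(2,1) = 28.4700; S(2,2) = 20.2760
Terminal payoffs V(N, i) = max(S_T - K, 0):
  V(2,0) = 10.585316; V(2,1) = 0.000000; V(2,2) = 0.000000
Backward induction: V(k, i) = exp(-r*dt) * [p * V(k+1, i) + (1-p) * V(k+1, i+1)].
  V(1,0) = exp(-r*dt) * [p*10.585316 + (1-p)*0.000000] = 4.945939
  V(1,1) = exp(-r*dt) * [p*0.000000 + (1-p)*0.000000] = 0.000000
  V(0,0) = exp(-r*dt) * [p*4.945939 + (1-p)*0.000000] = 2.310967


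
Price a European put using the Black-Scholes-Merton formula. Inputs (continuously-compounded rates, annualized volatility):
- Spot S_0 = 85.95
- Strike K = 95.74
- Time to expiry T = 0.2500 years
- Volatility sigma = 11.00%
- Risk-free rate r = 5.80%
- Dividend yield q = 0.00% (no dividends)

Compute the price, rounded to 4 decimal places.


Answer: Price = 8.5029

Derivation:
d1 = (ln(S/K) + (r - q + 0.5*sigma^2) * T) / (sigma * sqrt(T)) = -1.67014458
d2 = d1 - sigma * sqrt(T) = -1.72514458
exp(-rT) = 0.98560462; exp(-qT) = 1.00000000
P = K * exp(-rT) * N(-d2) - S_0 * exp(-qT) * N(-d1)
N(-d1) = 0.95255462; N(-d2) = 0.95774929
P = 95.7400 * 0.98560462 * 0.95774929 - 85.9500 * 1.00000000 * 0.95255462 = 8.5029


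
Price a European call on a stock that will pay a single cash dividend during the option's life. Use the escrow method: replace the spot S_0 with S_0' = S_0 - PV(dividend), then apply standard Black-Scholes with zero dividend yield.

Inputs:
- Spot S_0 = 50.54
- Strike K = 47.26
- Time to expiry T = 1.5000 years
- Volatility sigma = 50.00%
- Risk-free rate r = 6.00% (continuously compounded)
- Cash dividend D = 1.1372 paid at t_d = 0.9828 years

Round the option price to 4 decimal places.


Answer: Price = 14.5453

Derivation:
PV(D) = D * exp(-r * t_d) = 1.1372 * 0.94273694 = 1.07208044
S_0' = S_0 - PV(D) = 50.5400 - 1.07208044 = 49.46791956
d1 = (ln(S_0'/K) + (r + sigma^2/2)*T) / (sigma*sqrt(T)) = 0.52771823
d2 = d1 - sigma*sqrt(T) = -0.08465421
exp(-rT) = 0.91393119
N(d1) = 0.70115254; N(d2) = 0.46626815
C = S_0' * N(d1) - K * exp(-rT) * N(d2) = 49.46791956 * 0.70115254 - 47.2600 * 0.91393119 * 0.46626815 = 14.5453


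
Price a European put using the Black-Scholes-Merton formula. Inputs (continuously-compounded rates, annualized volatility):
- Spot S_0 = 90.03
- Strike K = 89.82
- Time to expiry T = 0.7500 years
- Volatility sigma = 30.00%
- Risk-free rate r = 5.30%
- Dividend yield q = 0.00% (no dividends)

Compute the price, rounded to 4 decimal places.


d1 = (ln(S/K) + (r - q + 0.5*sigma^2) * T) / (sigma * sqrt(T)) = 0.29189013
d2 = d1 - sigma * sqrt(T) = 0.03208251
exp(-rT) = 0.96102967; exp(-qT) = 1.00000000
P = K * exp(-rT) * N(-d2) - S_0 * exp(-qT) * N(-d1)
N(-d1) = 0.38518531; N(-d2) = 0.48720313
P = 89.8200 * 0.96102967 * 0.48720313 - 90.0300 * 1.00000000 * 0.38518531 = 7.3770

Answer: Price = 7.3770


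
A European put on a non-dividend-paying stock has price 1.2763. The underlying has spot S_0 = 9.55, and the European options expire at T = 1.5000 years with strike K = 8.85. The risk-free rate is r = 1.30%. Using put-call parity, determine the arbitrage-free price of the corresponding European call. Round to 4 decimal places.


Put-call parity: C - P = S_0 * exp(-qT) - K * exp(-rT).
S_0 * exp(-qT) = 9.5500 * 1.00000000 = 9.55000000
K * exp(-rT) = 8.8500 * 0.98068890 = 8.67909672
C = P + S*exp(-qT) - K*exp(-rT)
C = 1.2763 + 9.55000000 - 8.67909672 = 2.1472

Answer: Call price = 2.1472


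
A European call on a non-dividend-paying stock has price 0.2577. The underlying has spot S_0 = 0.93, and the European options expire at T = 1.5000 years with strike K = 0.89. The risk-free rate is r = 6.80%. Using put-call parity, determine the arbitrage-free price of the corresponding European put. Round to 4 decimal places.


Answer: Put price = 0.1314

Derivation:
Put-call parity: C - P = S_0 * exp(-qT) - K * exp(-rT).
S_0 * exp(-qT) = 0.9300 * 1.00000000 = 0.93000000
K * exp(-rT) = 0.8900 * 0.90302955 = 0.80369630
P = C - S*exp(-qT) + K*exp(-rT)
P = 0.2577 - 0.93000000 + 0.80369630 = 0.1314


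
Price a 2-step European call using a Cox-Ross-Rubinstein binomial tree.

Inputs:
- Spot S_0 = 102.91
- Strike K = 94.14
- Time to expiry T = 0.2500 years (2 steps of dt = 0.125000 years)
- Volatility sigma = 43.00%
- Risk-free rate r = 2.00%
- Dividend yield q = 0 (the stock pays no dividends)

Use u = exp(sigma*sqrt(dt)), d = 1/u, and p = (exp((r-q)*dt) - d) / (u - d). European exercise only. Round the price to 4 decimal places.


dt = T/N = 0.125000
u = exp(sigma*sqrt(dt)) = 1.164193; d = 1/u = 0.858964
p = (exp((r-q)*dt) - d) / (u - d) = 0.470267
Discount per step: exp(-r*dt) = 0.997503
Stock lattice S(k, i) with i counting down-moves:
  k=0: S(0,0) = 102.9100
  k=1: S(1,0) = 119.8071; S(1,1) = 88.3960
  k=2: S(2,0) = 139.4785; S(2,1) = 102.9100; S(2,2) = 75.9290
Terminal payoffs V(N, i) = max(S_T - K, 0):
  V(2,0) = 45.338537; V(2,1) = 8.770000; V(2,2) = 0.000000
Backward induction: V(k, i) = exp(-r*dt) * [p * V(k+1, i) + (1-p) * V(k+1, i+1)].
  V(1,0) = exp(-r*dt) * [p*45.338537 + (1-p)*8.770000] = 25.902136
  V(1,1) = exp(-r*dt) * [p*8.770000 + (1-p)*0.000000] = 4.113943
  V(0,0) = exp(-r*dt) * [p*25.902136 + (1-p)*4.113943] = 14.324352

Answer: Price = V(0,0) = 14.3244


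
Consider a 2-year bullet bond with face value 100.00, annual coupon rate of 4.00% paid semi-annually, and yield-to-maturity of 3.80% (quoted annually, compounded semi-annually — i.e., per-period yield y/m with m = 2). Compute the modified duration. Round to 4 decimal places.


Coupon per period c = face * coupon_rate / m = 2.000000
Periods per year m = 2; per-period yield y/m = 0.019000
Number of cashflows N = 4
Cashflows (t years, CF_t, discount factor 1/(1+y/m)^(m*t), PV):
  t = 0.5000: CF_t = 2.000000, DF = 0.981354, PV = 1.962709
  t = 1.0000: CF_t = 2.000000, DF = 0.963056, PV = 1.926112
  t = 1.5000: CF_t = 2.000000, DF = 0.945099, PV = 1.890199
  t = 2.0000: CF_t = 102.000000, DF = 0.927477, PV = 94.602679
Price P = sum_t PV_t = 100.381699
First compute Macaulay numerator sum_t t * PV_t:
  t * PV_t at t = 0.5000: 0.981354
  t * PV_t at t = 1.0000: 1.926112
  t * PV_t at t = 1.5000: 2.835298
  t * PV_t at t = 2.0000: 189.205358
Macaulay duration D = 194.948123 / 100.381699 = 1.942068
Modified duration = D / (1 + y/m) = 1.942068 / (1 + 0.019000) = 1.905857

Answer: Modified duration = 1.9059
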